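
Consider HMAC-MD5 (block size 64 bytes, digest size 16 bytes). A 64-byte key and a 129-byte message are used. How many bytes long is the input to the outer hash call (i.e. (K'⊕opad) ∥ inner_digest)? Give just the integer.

80

Key is 64 ≤ 64 bytes, zero-padded: |K'| = 64.
Outer input = (K'⊕opad) ∥ H(inner) → 64 + 16 = 80 bytes.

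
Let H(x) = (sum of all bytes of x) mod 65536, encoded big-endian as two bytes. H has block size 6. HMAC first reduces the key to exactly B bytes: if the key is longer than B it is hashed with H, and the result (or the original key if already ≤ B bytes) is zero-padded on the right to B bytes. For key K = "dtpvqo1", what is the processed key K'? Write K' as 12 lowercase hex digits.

02cf00000000

|K| = 7 > B = 6, so first hash the key.
H(K): sum = 100+116+112+118+113+111+49 = 719 → 02 cf.
Zero-pad H(K) = 02 cf to 6 bytes: K' = 02 cf 00 00 00 00.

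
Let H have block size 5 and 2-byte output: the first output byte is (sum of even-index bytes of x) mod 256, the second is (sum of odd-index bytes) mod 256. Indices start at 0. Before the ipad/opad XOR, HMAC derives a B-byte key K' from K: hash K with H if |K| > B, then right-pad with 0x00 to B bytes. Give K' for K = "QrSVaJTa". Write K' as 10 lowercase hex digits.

5973000000

|K| = 8 > B = 5, so first hash the key.
H(K): even-index sum = 345 mod 256 = 89; odd-index sum = 371 mod 256 = 115 → 59 73.
Zero-pad H(K) = 59 73 to 5 bytes: K' = 59 73 00 00 00.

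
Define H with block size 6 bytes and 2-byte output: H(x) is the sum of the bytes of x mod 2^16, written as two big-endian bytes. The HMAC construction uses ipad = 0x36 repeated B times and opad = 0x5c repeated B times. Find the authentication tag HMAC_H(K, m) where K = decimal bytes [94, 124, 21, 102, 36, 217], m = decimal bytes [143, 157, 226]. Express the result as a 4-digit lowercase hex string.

Key decimal bytes [94, 124, 21, 102, 36, 217] = 5e 7c 15 66 24 d9 is exactly B = 6 bytes: K' = 5e 7c 15 66 24 d9.
K' ⊕ ipad = 68 4a 23 50 12 ef.  K' ⊕ opad = 02 20 49 3a 78 85.
Inner input = (K'⊕ipad) ∥ m = 68 4a 23 50 12 ef ∥ 8f 9d e2.
Inner hash: sum = 104+74+35+80+18+239+143+157+226 = 1076 → 04 34.
Outer input = (K'⊕opad) ∥ inner = 02 20 49 3a 78 85 ∥ 04 34.
Outer hash (tag): sum = 2+32+73+58+120+133+4+52 = 474 → 01 da.

01da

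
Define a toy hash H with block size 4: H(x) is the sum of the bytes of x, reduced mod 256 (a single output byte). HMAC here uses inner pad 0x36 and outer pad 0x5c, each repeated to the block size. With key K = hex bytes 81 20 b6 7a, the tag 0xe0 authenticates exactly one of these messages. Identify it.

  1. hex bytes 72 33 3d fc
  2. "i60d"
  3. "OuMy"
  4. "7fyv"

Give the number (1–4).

Key hex bytes 81 20 b6 7a is exactly B = 4 bytes: K' = 81 20 b6 7a.
K' ⊕ ipad = b7 16 80 4c; K' ⊕ opad = dd 7c ea 26.
m1: inner = H(b7 16 80 4c 72 33 3d fc) = 77; tag = H(dd 7c ea 26 77) = e0 ← matches
m2: inner = H(b7 16 80 4c 69 36 30 64) = cc; tag = H(dd 7c ea 26 cc) = 35
m3: inner = H(b7 16 80 4c 4f 75 4d 79) = 23; tag = H(dd 7c ea 26 23) = 8c
m4: inner = H(b7 16 80 4c 37 66 79 76) = 25; tag = H(dd 7c ea 26 25) = 8e

1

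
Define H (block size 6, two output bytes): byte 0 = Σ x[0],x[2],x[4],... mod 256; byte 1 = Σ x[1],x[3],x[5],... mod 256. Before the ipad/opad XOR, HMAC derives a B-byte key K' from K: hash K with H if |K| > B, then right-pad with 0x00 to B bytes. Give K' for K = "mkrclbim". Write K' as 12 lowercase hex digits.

b49d00000000

|K| = 8 > B = 6, so first hash the key.
H(K): even-index sum = 436 mod 256 = 180; odd-index sum = 413 mod 256 = 157 → b4 9d.
Zero-pad H(K) = b4 9d to 6 bytes: K' = b4 9d 00 00 00 00.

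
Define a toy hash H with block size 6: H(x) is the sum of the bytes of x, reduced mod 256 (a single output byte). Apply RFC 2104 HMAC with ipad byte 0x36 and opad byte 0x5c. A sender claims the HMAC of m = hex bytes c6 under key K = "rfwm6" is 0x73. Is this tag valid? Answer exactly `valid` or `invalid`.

invalid

Key "rfwm6" = 72 66 77 6d 36 is 5 bytes ≤ B = 6; zero-pad to 6 bytes: K' = 72 66 77 6d 36 00.
K' ⊕ ipad = 44 50 41 5b 00 36; K' ⊕ opad = 2e 3a 2b 31 6a 5c.
Inner hash: sum = 68+80+65+91+0+54+198 = 556; mod 256 = 44 → 2c.
Outer hash (recomputed tag): sum = 46+58+43+49+106+92+44 = 438; mod 256 = 182 → b6.
Recomputed tag = b6; claimed = 73 → mismatch.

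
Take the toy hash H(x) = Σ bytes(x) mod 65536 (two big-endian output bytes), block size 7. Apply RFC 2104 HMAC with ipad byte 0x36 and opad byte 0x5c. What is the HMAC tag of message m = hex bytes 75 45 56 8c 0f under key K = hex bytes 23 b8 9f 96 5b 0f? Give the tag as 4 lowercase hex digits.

041d

Key hex bytes 23 b8 9f 96 5b 0f is 6 bytes ≤ B = 7; zero-pad to 7 bytes: K' = 23 b8 9f 96 5b 0f 00.
K' ⊕ ipad = 15 8e a9 a0 6d 39 36.  K' ⊕ opad = 7f e4 c3 ca 07 53 5c.
Inner input = (K'⊕ipad) ∥ m = 15 8e a9 a0 6d 39 36 ∥ 75 45 56 8c 0f.
Inner hash: sum = 21+142+169+160+109+57+54+117+69+86+140+15 = 1139 → 04 73.
Outer input = (K'⊕opad) ∥ inner = 7f e4 c3 ca 07 53 5c ∥ 04 73.
Outer hash (tag): sum = 127+228+195+202+7+83+92+4+115 = 1053 → 04 1d.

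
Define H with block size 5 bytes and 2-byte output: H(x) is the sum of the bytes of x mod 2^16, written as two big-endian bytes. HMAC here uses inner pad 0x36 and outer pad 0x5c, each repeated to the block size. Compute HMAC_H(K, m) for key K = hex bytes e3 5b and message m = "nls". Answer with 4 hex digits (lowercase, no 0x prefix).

020e

Key hex bytes e3 5b is 2 bytes ≤ B = 5; zero-pad to 5 bytes: K' = e3 5b 00 00 00.
K' ⊕ ipad = d5 6d 36 36 36.  K' ⊕ opad = bf 07 5c 5c 5c.
Inner input = (K'⊕ipad) ∥ m = d5 6d 36 36 36 ∥ 6e 6c 73.
Inner hash: sum = 213+109+54+54+54+110+108+115 = 817 → 03 31.
Outer input = (K'⊕opad) ∥ inner = bf 07 5c 5c 5c ∥ 03 31.
Outer hash (tag): sum = 191+7+92+92+92+3+49 = 526 → 02 0e.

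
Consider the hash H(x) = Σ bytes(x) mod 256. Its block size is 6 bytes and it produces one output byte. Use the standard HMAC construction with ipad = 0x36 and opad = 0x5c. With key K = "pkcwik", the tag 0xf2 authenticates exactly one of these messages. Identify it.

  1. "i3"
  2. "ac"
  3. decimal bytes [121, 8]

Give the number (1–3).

Key "pkcwik" = 70 6b 63 77 69 6b is exactly B = 6 bytes: K' = 70 6b 63 77 69 6b.
K' ⊕ ipad = 46 5d 55 41 5f 5d; K' ⊕ opad = 2c 37 3f 2b 35 37.
m1: inner = H(46 5d 55 41 5f 5d 69 33) = 91; tag = H(2c 37 3f 2b 35 37 91) = ca
m2: inner = H(46 5d 55 41 5f 5d 61 63) = b9; tag = H(2c 37 3f 2b 35 37 b9) = f2 ← matches
m3: inner = H(46 5d 55 41 5f 5d 79 08) = 76; tag = H(2c 37 3f 2b 35 37 76) = af

2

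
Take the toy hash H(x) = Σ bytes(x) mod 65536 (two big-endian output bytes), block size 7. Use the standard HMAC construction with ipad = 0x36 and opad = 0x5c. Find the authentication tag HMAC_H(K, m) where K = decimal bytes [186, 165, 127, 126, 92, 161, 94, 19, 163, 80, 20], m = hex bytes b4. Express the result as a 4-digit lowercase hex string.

Key decimal bytes [186, 165, 127, 126, 92, 161, 94, 19, 163, 80, 20] = ba a5 7f 7e 5c a1 5e 13 a3 50 14 is 11 bytes > B = 7, so hash it first: H(key) = 04 d1, then zero-pad to 7 bytes: K' = 04 d1 00 00 00 00 00.
K' ⊕ ipad = 32 e7 36 36 36 36 36.  K' ⊕ opad = 58 8d 5c 5c 5c 5c 5c.
Inner input = (K'⊕ipad) ∥ m = 32 e7 36 36 36 36 36 ∥ b4.
Inner hash: sum = 50+231+54+54+54+54+54+180 = 731 → 02 db.
Outer input = (K'⊕opad) ∥ inner = 58 8d 5c 5c 5c 5c 5c ∥ 02 db.
Outer hash (tag): sum = 88+141+92+92+92+92+92+2+219 = 910 → 03 8e.

038e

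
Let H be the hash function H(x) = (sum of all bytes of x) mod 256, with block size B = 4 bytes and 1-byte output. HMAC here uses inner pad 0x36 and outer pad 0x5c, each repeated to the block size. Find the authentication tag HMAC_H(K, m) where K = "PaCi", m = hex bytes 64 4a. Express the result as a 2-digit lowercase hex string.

dc

Key "PaCi" = 50 61 43 69 is exactly B = 4 bytes: K' = 50 61 43 69.
K' ⊕ ipad = 66 57 75 5f.  K' ⊕ opad = 0c 3d 1f 35.
Inner input = (K'⊕ipad) ∥ m = 66 57 75 5f ∥ 64 4a.
Inner hash: sum = 102+87+117+95+100+74 = 575; mod 256 = 63 → 3f.
Outer input = (K'⊕opad) ∥ inner = 0c 3d 1f 35 ∥ 3f.
Outer hash (tag): sum = 12+61+31+53+63 = 220 → dc.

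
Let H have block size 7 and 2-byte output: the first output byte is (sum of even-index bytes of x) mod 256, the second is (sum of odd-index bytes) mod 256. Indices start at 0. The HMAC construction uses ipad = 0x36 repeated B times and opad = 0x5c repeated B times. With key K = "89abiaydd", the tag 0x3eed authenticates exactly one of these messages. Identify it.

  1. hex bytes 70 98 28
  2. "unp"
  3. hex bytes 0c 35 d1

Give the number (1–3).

Key "89abiaydd" = 38 39 61 62 69 61 79 64 64 is 9 bytes > B = 7, so hash it first: H(key) = df 60, then zero-pad to 7 bytes: K' = df 60 00 00 00 00 00.
K' ⊕ ipad = e9 56 36 36 36 36 36; K' ⊕ opad = 83 3c 5c 5c 5c 5c 5c.
m1: inner = H(e9 56 36 36 36 36 36 70 98 28) = 23 5a; tag = H(83 3c 5c 5c 5c 5c 5c 23 5a) = f117
m2: inner = H(e9 56 36 36 36 36 36 75 6e 70) = f9 a7; tag = H(83 3c 5c 5c 5c 5c 5c f9 a7) = 3eed ← matches
m3: inner = H(e9 56 36 36 36 36 36 0c 35 d1) = c0 9f; tag = H(83 3c 5c 5c 5c 5c 5c c0 9f) = 36b4

2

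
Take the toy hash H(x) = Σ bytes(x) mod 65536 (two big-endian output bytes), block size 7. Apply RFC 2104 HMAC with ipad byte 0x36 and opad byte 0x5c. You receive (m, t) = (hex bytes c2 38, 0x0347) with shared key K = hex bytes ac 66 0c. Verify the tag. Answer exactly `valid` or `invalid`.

invalid

Key hex bytes ac 66 0c is 3 bytes ≤ B = 7; zero-pad to 7 bytes: K' = ac 66 0c 00 00 00 00.
K' ⊕ ipad = 9a 50 3a 36 36 36 36; K' ⊕ opad = f0 3a 50 5c 5c 5c 5c.
Inner hash: sum = 154+80+58+54+54+54+54+194+56 = 758 → 02 f6.
Outer hash (recomputed tag): sum = 240+58+80+92+92+92+92+2+246 = 994 → 03 e2.
Recomputed tag = 03e2; claimed = 0347 → mismatch.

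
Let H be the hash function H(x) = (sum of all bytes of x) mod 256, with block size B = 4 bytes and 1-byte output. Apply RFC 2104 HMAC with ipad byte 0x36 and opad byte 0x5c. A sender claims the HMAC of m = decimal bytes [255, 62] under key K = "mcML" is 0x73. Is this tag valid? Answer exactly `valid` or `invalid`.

Key "mcML" = 6d 63 4d 4c is exactly B = 4 bytes: K' = 6d 63 4d 4c.
K' ⊕ ipad = 5b 55 7b 7a; K' ⊕ opad = 31 3f 11 10.
Inner hash: sum = 91+85+123+122+255+62 = 738; mod 256 = 226 → e2.
Outer hash (recomputed tag): sum = 49+63+17+16+226 = 371; mod 256 = 115 → 73.
Recomputed tag = 73; claimed = 73 → match.

valid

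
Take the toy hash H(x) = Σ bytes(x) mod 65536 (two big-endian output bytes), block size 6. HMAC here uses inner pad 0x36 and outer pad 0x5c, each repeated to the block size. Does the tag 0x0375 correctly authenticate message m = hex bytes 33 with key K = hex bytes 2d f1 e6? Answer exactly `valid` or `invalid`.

valid

Key hex bytes 2d f1 e6 is 3 bytes ≤ B = 6; zero-pad to 6 bytes: K' = 2d f1 e6 00 00 00.
K' ⊕ ipad = 1b c7 d0 36 36 36; K' ⊕ opad = 71 ad ba 5c 5c 5c.
Inner hash: sum = 27+199+208+54+54+54+51 = 647 → 02 87.
Outer hash (recomputed tag): sum = 113+173+186+92+92+92+2+135 = 885 → 03 75.
Recomputed tag = 0375; claimed = 0375 → match.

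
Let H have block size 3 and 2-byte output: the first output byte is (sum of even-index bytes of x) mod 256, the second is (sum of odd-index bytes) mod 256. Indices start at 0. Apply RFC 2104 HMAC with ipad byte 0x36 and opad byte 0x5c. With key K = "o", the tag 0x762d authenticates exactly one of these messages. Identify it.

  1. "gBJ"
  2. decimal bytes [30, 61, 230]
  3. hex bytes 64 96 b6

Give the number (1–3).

Key "o" = 6f is 1 byte ≤ B = 3; zero-pad to 3 bytes: K' = 6f 00 00.
K' ⊕ ipad = 59 36 36; K' ⊕ opad = 33 5c 5c.
m1: inner = H(59 36 36 67 42 4a) = d1 e7; tag = H(33 5c 5c d1 e7) = 762d ← matches
m2: inner = H(59 36 36 1e 3d e6) = cc 3a; tag = H(33 5c 5c cc 3a) = c928
m3: inner = H(59 36 36 64 96 b6) = 25 50; tag = H(33 5c 5c 25 50) = df81

1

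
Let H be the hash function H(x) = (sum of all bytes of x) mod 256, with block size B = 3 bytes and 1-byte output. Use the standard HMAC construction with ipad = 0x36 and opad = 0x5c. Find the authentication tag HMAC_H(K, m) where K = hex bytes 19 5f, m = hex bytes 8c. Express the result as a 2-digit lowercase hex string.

fe

Key hex bytes 19 5f is 2 bytes ≤ B = 3; zero-pad to 3 bytes: K' = 19 5f 00.
K' ⊕ ipad = 2f 69 36.  K' ⊕ opad = 45 03 5c.
Inner input = (K'⊕ipad) ∥ m = 2f 69 36 ∥ 8c.
Inner hash: sum = 47+105+54+140 = 346; mod 256 = 90 → 5a.
Outer input = (K'⊕opad) ∥ inner = 45 03 5c ∥ 5a.
Outer hash (tag): sum = 69+3+92+90 = 254 → fe.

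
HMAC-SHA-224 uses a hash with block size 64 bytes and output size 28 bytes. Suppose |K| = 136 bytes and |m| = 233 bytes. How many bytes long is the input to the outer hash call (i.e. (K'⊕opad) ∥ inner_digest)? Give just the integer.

Key is 136 > 64 bytes, so it is hashed to 28 bytes then zero-padded to 64: |K'| = 64.
Outer input = (K'⊕opad) ∥ H(inner) → 64 + 28 = 92 bytes.

92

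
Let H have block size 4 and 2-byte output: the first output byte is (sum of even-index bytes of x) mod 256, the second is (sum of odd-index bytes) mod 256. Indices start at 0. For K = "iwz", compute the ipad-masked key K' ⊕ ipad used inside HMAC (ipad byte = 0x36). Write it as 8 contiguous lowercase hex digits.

5f414c36

Key "iwz" = 69 77 7a is 3 bytes ≤ B = 4; zero-pad to 4 bytes: K' = 69 77 7a 00.
XOR each byte with 0x36: 69⊕36=5f, 77⊕36=41, 7a⊕36=4c, 00⊕36=36.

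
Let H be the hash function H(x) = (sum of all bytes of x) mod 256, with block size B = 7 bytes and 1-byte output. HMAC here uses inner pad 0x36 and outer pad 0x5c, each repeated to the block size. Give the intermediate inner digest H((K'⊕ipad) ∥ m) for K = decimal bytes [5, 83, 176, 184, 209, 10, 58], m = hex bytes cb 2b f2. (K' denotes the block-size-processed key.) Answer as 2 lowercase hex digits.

Key decimal bytes [5, 83, 176, 184, 209, 10, 58] = 05 53 b0 b8 d1 0a 3a is exactly B = 7 bytes: K' = 05 53 b0 b8 d1 0a 3a.
K' ⊕ ipad = 33 65 86 8e e7 3c 0c.
Inner input = 33 65 86 8e e7 3c 0c ∥ cb 2b f2.
Inner hash: sum = 51+101+134+142+231+60+12+203+43+242 = 1219; mod 256 = 195 → c3.

c3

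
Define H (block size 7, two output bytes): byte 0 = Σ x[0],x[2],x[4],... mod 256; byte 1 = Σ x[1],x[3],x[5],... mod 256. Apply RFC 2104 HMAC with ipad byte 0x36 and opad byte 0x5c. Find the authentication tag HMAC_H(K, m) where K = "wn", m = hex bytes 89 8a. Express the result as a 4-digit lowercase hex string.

8c57

Key "wn" = 77 6e is 2 bytes ≤ B = 7; zero-pad to 7 bytes: K' = 77 6e 00 00 00 00 00.
K' ⊕ ipad = 41 58 36 36 36 36 36.  K' ⊕ opad = 2b 32 5c 5c 5c 5c 5c.
Inner input = (K'⊕ipad) ∥ m = 41 58 36 36 36 36 36 ∥ 89 8a.
Inner hash: even-index sum = 365 mod 256 = 109; odd-index sum = 333 mod 256 = 77 → 6d 4d.
Outer input = (K'⊕opad) ∥ inner = 2b 32 5c 5c 5c 5c 5c ∥ 6d 4d.
Outer hash (tag): even-index sum = 396 mod 256 = 140; odd-index sum = 343 mod 256 = 87 → 8c 57.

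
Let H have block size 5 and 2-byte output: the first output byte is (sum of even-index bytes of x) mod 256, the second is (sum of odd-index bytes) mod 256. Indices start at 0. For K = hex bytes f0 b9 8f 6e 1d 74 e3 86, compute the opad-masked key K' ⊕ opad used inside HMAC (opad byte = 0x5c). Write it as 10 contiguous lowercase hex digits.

237d5c5c5c

Key hex bytes f0 b9 8f 6e 1d 74 e3 86 is 8 bytes > B = 5, so hash it first: H(key) = 7f 21, then zero-pad to 5 bytes: K' = 7f 21 00 00 00.
XOR each byte with 0x5c: 7f⊕5c=23, 21⊕5c=7d, 00⊕5c=5c, 00⊕5c=5c, 00⊕5c=5c.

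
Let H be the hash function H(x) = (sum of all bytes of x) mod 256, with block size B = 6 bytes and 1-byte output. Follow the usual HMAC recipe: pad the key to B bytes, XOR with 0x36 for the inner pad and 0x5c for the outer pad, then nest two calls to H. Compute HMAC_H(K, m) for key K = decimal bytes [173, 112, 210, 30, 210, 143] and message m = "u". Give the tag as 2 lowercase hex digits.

4d

Key decimal bytes [173, 112, 210, 30, 210, 143] = ad 70 d2 1e d2 8f is exactly B = 6 bytes: K' = ad 70 d2 1e d2 8f.
K' ⊕ ipad = 9b 46 e4 28 e4 b9.  K' ⊕ opad = f1 2c 8e 42 8e d3.
Inner input = (K'⊕ipad) ∥ m = 9b 46 e4 28 e4 b9 ∥ 75.
Inner hash: sum = 155+70+228+40+228+185+117 = 1023; mod 256 = 255 → ff.
Outer input = (K'⊕opad) ∥ inner = f1 2c 8e 42 8e d3 ∥ ff.
Outer hash (tag): sum = 241+44+142+66+142+211+255 = 1101; mod 256 = 77 → 4d.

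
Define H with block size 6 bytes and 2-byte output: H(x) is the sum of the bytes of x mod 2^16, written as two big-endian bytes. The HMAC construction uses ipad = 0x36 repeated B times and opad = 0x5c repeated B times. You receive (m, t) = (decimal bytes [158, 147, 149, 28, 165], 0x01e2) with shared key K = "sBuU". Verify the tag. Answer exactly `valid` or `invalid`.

invalid

Key "sBuU" = 73 42 75 55 is 4 bytes ≤ B = 6; zero-pad to 6 bytes: K' = 73 42 75 55 00 00.
K' ⊕ ipad = 45 74 43 63 36 36; K' ⊕ opad = 2f 1e 29 09 5c 5c.
Inner hash: sum = 69+116+67+99+54+54+158+147+149+28+165 = 1106 → 04 52.
Outer hash (recomputed tag): sum = 47+30+41+9+92+92+4+82 = 397 → 01 8d.
Recomputed tag = 018d; claimed = 01e2 → mismatch.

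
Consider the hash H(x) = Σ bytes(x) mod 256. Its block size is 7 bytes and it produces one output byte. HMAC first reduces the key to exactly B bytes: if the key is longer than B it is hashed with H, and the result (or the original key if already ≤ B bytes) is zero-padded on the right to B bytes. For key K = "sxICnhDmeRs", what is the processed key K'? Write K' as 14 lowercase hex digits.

28000000000000

|K| = 11 > B = 7, so first hash the key.
H(K): sum = 115+120+73+67+110+104+68+109+101+82+115 = 1064; mod 256 = 40 → 28.
Zero-pad H(K) = 28 to 7 bytes: K' = 28 00 00 00 00 00 00.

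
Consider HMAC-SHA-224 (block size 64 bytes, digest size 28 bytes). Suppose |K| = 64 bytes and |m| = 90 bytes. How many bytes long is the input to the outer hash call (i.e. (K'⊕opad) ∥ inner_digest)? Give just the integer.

92

Key is 64 ≤ 64 bytes, zero-padded: |K'| = 64.
Outer input = (K'⊕opad) ∥ H(inner) → 64 + 28 = 92 bytes.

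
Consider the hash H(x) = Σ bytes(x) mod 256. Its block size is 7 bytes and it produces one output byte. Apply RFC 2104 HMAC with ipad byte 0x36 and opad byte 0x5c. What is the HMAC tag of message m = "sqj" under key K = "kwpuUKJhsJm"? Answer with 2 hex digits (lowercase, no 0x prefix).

4e

Key "kwpuUKJhsJm" = 6b 77 70 75 55 4b 4a 68 73 4a 6d is 11 bytes > B = 7, so hash it first: H(key) = 43, then zero-pad to 7 bytes: K' = 43 00 00 00 00 00 00.
K' ⊕ ipad = 75 36 36 36 36 36 36.  K' ⊕ opad = 1f 5c 5c 5c 5c 5c 5c.
Inner input = (K'⊕ipad) ∥ m = 75 36 36 36 36 36 36 ∥ 73 71 6a.
Inner hash: sum = 117+54+54+54+54+54+54+115+113+106 = 775; mod 256 = 7 → 07.
Outer input = (K'⊕opad) ∥ inner = 1f 5c 5c 5c 5c 5c 5c ∥ 07.
Outer hash (tag): sum = 31+92+92+92+92+92+92+7 = 590; mod 256 = 78 → 4e.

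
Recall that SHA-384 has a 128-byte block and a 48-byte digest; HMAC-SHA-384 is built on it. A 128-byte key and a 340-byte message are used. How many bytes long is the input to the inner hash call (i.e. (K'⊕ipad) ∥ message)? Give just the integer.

468

Key is 128 ≤ 128 bytes, zero-padded: |K'| = 128.
Inner input = (K'⊕ipad) ∥ m → 128 + 340 = 468 bytes.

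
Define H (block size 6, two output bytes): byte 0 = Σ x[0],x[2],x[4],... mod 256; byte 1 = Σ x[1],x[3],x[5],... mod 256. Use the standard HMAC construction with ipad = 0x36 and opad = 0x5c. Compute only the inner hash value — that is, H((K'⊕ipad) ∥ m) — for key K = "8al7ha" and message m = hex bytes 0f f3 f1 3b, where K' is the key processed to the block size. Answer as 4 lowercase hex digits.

Key "8al7ha" = 38 61 6c 37 68 61 is exactly B = 6 bytes: K' = 38 61 6c 37 68 61.
K' ⊕ ipad = 0e 57 5a 01 5e 57.
Inner input = 0e 57 5a 01 5e 57 ∥ 0f f3 f1 3b.
Inner hash: even-index sum = 454 mod 256 = 198; odd-index sum = 477 mod 256 = 221 → c6 dd.

c6dd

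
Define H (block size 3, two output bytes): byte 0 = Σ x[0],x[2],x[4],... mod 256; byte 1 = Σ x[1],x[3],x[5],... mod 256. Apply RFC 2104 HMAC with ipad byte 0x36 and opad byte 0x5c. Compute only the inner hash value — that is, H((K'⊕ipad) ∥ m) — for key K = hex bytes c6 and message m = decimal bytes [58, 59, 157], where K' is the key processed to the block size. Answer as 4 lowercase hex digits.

Key hex bytes c6 is 1 byte ≤ B = 3; zero-pad to 3 bytes: K' = c6 00 00.
K' ⊕ ipad = f0 36 36.
Inner input = f0 36 36 ∥ 3a 3b 9d.
Inner hash: even-index sum = 353 mod 256 = 97; odd-index sum = 269 mod 256 = 13 → 61 0d.

610d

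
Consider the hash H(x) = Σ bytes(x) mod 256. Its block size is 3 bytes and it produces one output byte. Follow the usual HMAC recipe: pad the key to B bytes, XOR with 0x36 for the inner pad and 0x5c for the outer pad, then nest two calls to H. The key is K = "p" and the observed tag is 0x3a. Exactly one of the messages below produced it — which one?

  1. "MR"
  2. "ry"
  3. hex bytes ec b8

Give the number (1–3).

3

Key "p" = 70 is 1 byte ≤ B = 3; zero-pad to 3 bytes: K' = 70 00 00.
K' ⊕ ipad = 46 36 36; K' ⊕ opad = 2c 5c 5c.
m1: inner = H(46 36 36 4d 52) = 51; tag = H(2c 5c 5c 51) = 35
m2: inner = H(46 36 36 72 79) = 9d; tag = H(2c 5c 5c 9d) = 81
m3: inner = H(46 36 36 ec b8) = 56; tag = H(2c 5c 5c 56) = 3a ← matches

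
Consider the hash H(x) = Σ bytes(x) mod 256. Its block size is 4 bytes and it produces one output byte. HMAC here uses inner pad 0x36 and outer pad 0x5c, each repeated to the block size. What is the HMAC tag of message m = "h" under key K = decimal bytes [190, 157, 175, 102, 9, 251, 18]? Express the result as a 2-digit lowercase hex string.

a8

Key decimal bytes [190, 157, 175, 102, 9, 251, 18] = be 9d af 66 09 fb 12 is 7 bytes > B = 4, so hash it first: H(key) = 86, then zero-pad to 4 bytes: K' = 86 00 00 00.
K' ⊕ ipad = b0 36 36 36.  K' ⊕ opad = da 5c 5c 5c.
Inner input = (K'⊕ipad) ∥ m = b0 36 36 36 ∥ 68.
Inner hash: sum = 176+54+54+54+104 = 442; mod 256 = 186 → ba.
Outer input = (K'⊕opad) ∥ inner = da 5c 5c 5c ∥ ba.
Outer hash (tag): sum = 218+92+92+92+186 = 680; mod 256 = 168 → a8.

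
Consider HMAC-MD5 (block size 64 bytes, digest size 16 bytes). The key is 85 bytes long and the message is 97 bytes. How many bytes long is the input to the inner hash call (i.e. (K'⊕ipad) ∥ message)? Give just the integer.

Key is 85 > 64 bytes, so it is hashed to 16 bytes then zero-padded to 64: |K'| = 64.
Inner input = (K'⊕ipad) ∥ m → 64 + 97 = 161 bytes.

161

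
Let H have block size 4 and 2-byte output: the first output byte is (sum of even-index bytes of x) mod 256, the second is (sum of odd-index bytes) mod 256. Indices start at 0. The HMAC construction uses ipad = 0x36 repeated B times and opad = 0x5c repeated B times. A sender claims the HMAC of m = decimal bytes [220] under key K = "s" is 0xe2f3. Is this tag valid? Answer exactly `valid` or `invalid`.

Key "s" = 73 is 1 byte ≤ B = 4; zero-pad to 4 bytes: K' = 73 00 00 00.
K' ⊕ ipad = 45 36 36 36; K' ⊕ opad = 2f 5c 5c 5c.
Inner hash: even-index sum = 343 mod 256 = 87; odd-index sum = 108 mod 256 = 108 → 57 6c.
Outer hash (recomputed tag): even-index sum = 226 mod 256 = 226; odd-index sum = 292 mod 256 = 36 → e2 24.
Recomputed tag = e224; claimed = e2f3 → mismatch.

invalid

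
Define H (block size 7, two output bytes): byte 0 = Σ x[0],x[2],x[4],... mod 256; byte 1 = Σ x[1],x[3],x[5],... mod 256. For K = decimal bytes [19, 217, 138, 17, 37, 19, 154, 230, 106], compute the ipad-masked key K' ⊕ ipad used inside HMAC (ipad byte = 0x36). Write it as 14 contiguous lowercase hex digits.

Key decimal bytes [19, 217, 138, 17, 37, 19, 154, 230, 106] = 13 d9 8a 11 25 13 9a e6 6a is 9 bytes > B = 7, so hash it first: H(key) = c6 e3, then zero-pad to 7 bytes: K' = c6 e3 00 00 00 00 00.
XOR each byte with 0x36: c6⊕36=f0, e3⊕36=d5, 00⊕36=36, 00⊕36=36, 00⊕36=36, 00⊕36=36, 00⊕36=36.

f0d53636363636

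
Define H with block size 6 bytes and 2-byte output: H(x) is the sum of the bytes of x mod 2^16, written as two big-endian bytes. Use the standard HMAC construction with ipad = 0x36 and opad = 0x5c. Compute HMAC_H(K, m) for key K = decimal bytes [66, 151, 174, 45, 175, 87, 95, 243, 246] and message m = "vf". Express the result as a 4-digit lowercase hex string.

Key decimal bytes [66, 151, 174, 45, 175, 87, 95, 243, 246] = 42 97 ae 2d af 57 5f f3 f6 is 9 bytes > B = 6, so hash it first: H(key) = 05 02, then zero-pad to 6 bytes: K' = 05 02 00 00 00 00.
K' ⊕ ipad = 33 34 36 36 36 36.  K' ⊕ opad = 59 5e 5c 5c 5c 5c.
Inner input = (K'⊕ipad) ∥ m = 33 34 36 36 36 36 ∥ 76 66.
Inner hash: sum = 51+52+54+54+54+54+118+102 = 539 → 02 1b.
Outer input = (K'⊕opad) ∥ inner = 59 5e 5c 5c 5c 5c ∥ 02 1b.
Outer hash (tag): sum = 89+94+92+92+92+92+2+27 = 580 → 02 44.

0244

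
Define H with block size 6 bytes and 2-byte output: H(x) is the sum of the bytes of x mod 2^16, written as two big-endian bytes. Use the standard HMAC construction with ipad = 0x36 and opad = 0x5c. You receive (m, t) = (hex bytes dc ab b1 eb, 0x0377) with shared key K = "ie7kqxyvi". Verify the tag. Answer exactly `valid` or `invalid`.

valid

Key "ie7kqxyvi" = 69 65 37 6b 71 78 79 76 69 is 9 bytes > B = 6, so hash it first: H(key) = 03 b1, then zero-pad to 6 bytes: K' = 03 b1 00 00 00 00.
K' ⊕ ipad = 35 87 36 36 36 36; K' ⊕ opad = 5f ed 5c 5c 5c 5c.
Inner hash: sum = 53+135+54+54+54+54+220+171+177+235 = 1207 → 04 b7.
Outer hash (recomputed tag): sum = 95+237+92+92+92+92+4+183 = 887 → 03 77.
Recomputed tag = 0377; claimed = 0377 → match.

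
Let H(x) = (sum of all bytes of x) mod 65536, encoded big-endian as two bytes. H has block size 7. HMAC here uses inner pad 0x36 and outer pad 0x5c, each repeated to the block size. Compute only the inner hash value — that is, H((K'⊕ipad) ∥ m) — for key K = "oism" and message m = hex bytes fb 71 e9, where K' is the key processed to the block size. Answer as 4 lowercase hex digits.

044f

Key "oism" = 6f 69 73 6d is 4 bytes ≤ B = 7; zero-pad to 7 bytes: K' = 6f 69 73 6d 00 00 00.
K' ⊕ ipad = 59 5f 45 5b 36 36 36.
Inner input = 59 5f 45 5b 36 36 36 ∥ fb 71 e9.
Inner hash: sum = 89+95+69+91+54+54+54+251+113+233 = 1103 → 04 4f.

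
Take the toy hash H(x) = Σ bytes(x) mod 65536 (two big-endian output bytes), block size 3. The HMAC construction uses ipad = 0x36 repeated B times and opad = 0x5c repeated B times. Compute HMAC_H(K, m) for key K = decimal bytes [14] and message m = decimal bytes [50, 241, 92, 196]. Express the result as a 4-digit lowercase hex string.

Key decimal bytes [14] = 0e is 1 byte ≤ B = 3; zero-pad to 3 bytes: K' = 0e 00 00.
K' ⊕ ipad = 38 36 36.  K' ⊕ opad = 52 5c 5c.
Inner input = (K'⊕ipad) ∥ m = 38 36 36 ∥ 32 f1 5c c4.
Inner hash: sum = 56+54+54+50+241+92+196 = 743 → 02 e7.
Outer input = (K'⊕opad) ∥ inner = 52 5c 5c ∥ 02 e7.
Outer hash (tag): sum = 82+92+92+2+231 = 499 → 01 f3.

01f3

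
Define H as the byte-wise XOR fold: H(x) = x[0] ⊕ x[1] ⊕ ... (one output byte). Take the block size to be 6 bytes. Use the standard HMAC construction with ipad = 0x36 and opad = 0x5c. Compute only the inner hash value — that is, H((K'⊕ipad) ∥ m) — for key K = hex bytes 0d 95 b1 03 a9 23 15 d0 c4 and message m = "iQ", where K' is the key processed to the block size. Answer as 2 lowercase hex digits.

Key hex bytes 0d 95 b1 03 a9 23 15 d0 c4 is 9 bytes > B = 6, so hash it first: H(key) = a1, then zero-pad to 6 bytes: K' = a1 00 00 00 00 00.
K' ⊕ ipad = 97 36 36 36 36 36.
Inner input = 97 36 36 36 36 36 ∥ 69 51.
Inner hash: XOR 97⊕36⊕36⊕36⊕36⊕36⊕69⊕51 = 99.

99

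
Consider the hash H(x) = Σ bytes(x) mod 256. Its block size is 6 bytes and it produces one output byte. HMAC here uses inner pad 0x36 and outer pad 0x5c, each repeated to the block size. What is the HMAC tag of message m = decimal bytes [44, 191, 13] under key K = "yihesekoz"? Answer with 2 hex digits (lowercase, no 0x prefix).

46

Key "yihesekoz" = 79 69 68 65 73 65 6b 6f 7a is 9 bytes > B = 6, so hash it first: H(key) = db, then zero-pad to 6 bytes: K' = db 00 00 00 00 00.
K' ⊕ ipad = ed 36 36 36 36 36.  K' ⊕ opad = 87 5c 5c 5c 5c 5c.
Inner input = (K'⊕ipad) ∥ m = ed 36 36 36 36 36 ∥ 2c bf 0d.
Inner hash: sum = 237+54+54+54+54+54+44+191+13 = 755; mod 256 = 243 → f3.
Outer input = (K'⊕opad) ∥ inner = 87 5c 5c 5c 5c 5c ∥ f3.
Outer hash (tag): sum = 135+92+92+92+92+92+243 = 838; mod 256 = 70 → 46.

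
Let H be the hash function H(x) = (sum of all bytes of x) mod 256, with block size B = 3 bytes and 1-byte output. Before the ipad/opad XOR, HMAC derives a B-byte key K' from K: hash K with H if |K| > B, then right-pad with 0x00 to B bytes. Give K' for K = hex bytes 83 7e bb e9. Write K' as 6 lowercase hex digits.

a50000

|K| = 4 > B = 3, so first hash the key.
H(K): sum = 131+126+187+233 = 677; mod 256 = 165 → a5.
Zero-pad H(K) = a5 to 3 bytes: K' = a5 00 00.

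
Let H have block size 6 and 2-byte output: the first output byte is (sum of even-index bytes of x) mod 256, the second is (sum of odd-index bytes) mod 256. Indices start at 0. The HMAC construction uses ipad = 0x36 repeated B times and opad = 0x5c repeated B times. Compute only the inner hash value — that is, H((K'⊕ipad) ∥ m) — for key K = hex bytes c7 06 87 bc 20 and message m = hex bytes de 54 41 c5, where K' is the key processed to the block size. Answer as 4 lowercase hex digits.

d709

Key hex bytes c7 06 87 bc 20 is 5 bytes ≤ B = 6; zero-pad to 6 bytes: K' = c7 06 87 bc 20 00.
K' ⊕ ipad = f1 30 b1 8a 16 36.
Inner input = f1 30 b1 8a 16 36 ∥ de 54 41 c5.
Inner hash: even-index sum = 727 mod 256 = 215; odd-index sum = 521 mod 256 = 9 → d7 09.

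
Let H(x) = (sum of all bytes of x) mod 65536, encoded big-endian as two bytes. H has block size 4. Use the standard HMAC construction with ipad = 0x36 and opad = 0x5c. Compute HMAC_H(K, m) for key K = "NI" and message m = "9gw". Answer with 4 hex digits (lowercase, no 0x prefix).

Key "NI" = 4e 49 is 2 bytes ≤ B = 4; zero-pad to 4 bytes: K' = 4e 49 00 00.
K' ⊕ ipad = 78 7f 36 36.  K' ⊕ opad = 12 15 5c 5c.
Inner input = (K'⊕ipad) ∥ m = 78 7f 36 36 ∥ 39 67 77.
Inner hash: sum = 120+127+54+54+57+103+119 = 634 → 02 7a.
Outer input = (K'⊕opad) ∥ inner = 12 15 5c 5c ∥ 02 7a.
Outer hash (tag): sum = 18+21+92+92+2+122 = 347 → 01 5b.

015b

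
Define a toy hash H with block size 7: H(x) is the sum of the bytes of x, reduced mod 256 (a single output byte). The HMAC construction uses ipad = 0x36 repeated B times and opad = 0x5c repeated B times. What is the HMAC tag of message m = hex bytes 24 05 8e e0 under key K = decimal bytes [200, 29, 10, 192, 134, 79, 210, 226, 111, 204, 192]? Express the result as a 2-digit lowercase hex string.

Key decimal bytes [200, 29, 10, 192, 134, 79, 210, 226, 111, 204, 192] = c8 1d 0a c0 86 4f d2 e2 6f cc c0 is 11 bytes > B = 7, so hash it first: H(key) = 33, then zero-pad to 7 bytes: K' = 33 00 00 00 00 00 00.
K' ⊕ ipad = 05 36 36 36 36 36 36.  K' ⊕ opad = 6f 5c 5c 5c 5c 5c 5c.
Inner input = (K'⊕ipad) ∥ m = 05 36 36 36 36 36 36 ∥ 24 05 8e e0.
Inner hash: sum = 5+54+54+54+54+54+54+36+5+142+224 = 736; mod 256 = 224 → e0.
Outer input = (K'⊕opad) ∥ inner = 6f 5c 5c 5c 5c 5c 5c ∥ e0.
Outer hash (tag): sum = 111+92+92+92+92+92+92+224 = 887; mod 256 = 119 → 77.

77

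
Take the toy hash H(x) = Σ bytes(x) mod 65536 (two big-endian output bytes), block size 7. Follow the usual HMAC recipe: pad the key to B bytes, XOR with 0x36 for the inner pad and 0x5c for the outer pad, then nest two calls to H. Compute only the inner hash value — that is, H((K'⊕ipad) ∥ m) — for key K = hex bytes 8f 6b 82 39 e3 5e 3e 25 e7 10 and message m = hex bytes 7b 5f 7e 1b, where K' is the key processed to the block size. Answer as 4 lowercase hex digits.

0319

Key hex bytes 8f 6b 82 39 e3 5e 3e 25 e7 10 is 10 bytes > B = 7, so hash it first: H(key) = 04 50, then zero-pad to 7 bytes: K' = 04 50 00 00 00 00 00.
K' ⊕ ipad = 32 66 36 36 36 36 36.
Inner input = 32 66 36 36 36 36 36 ∥ 7b 5f 7e 1b.
Inner hash: sum = 50+102+54+54+54+54+54+123+95+126+27 = 793 → 03 19.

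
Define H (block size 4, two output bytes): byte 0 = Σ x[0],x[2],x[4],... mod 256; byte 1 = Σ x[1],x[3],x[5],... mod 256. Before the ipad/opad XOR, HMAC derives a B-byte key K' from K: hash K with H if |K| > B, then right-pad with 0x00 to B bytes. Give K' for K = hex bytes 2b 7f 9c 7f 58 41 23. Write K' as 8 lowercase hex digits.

423f0000

|K| = 7 > B = 4, so first hash the key.
H(K): even-index sum = 322 mod 256 = 66; odd-index sum = 319 mod 256 = 63 → 42 3f.
Zero-pad H(K) = 42 3f to 4 bytes: K' = 42 3f 00 00.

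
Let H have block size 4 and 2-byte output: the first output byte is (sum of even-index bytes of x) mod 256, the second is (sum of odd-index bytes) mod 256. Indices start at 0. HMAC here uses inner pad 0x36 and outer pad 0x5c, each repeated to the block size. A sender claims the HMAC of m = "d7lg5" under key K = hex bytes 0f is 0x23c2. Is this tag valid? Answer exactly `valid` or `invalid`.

valid

Key hex bytes 0f is 1 byte ≤ B = 4; zero-pad to 4 bytes: K' = 0f 00 00 00.
K' ⊕ ipad = 39 36 36 36; K' ⊕ opad = 53 5c 5c 5c.
Inner hash: even-index sum = 372 mod 256 = 116; odd-index sum = 266 mod 256 = 10 → 74 0a.
Outer hash (recomputed tag): even-index sum = 291 mod 256 = 35; odd-index sum = 194 mod 256 = 194 → 23 c2.
Recomputed tag = 23c2; claimed = 23c2 → match.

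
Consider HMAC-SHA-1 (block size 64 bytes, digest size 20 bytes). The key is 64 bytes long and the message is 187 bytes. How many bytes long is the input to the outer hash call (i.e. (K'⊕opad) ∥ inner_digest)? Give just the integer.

Key is 64 ≤ 64 bytes, zero-padded: |K'| = 64.
Outer input = (K'⊕opad) ∥ H(inner) → 64 + 20 = 84 bytes.

84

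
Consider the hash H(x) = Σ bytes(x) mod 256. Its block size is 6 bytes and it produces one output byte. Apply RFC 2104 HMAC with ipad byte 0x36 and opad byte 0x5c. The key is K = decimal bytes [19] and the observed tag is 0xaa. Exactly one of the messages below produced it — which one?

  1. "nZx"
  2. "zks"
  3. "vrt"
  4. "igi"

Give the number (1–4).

3

Key decimal bytes [19] = 13 is 1 byte ≤ B = 6; zero-pad to 6 bytes: K' = 13 00 00 00 00 00.
K' ⊕ ipad = 25 36 36 36 36 36; K' ⊕ opad = 4f 5c 5c 5c 5c 5c.
m1: inner = H(25 36 36 36 36 36 6e 5a 78) = 73; tag = H(4f 5c 5c 5c 5c 5c 73) = 8e
m2: inner = H(25 36 36 36 36 36 7a 6b 73) = 8b; tag = H(4f 5c 5c 5c 5c 5c 8b) = a6
m3: inner = H(25 36 36 36 36 36 76 72 74) = 8f; tag = H(4f 5c 5c 5c 5c 5c 8f) = aa ← matches
m4: inner = H(25 36 36 36 36 36 69 67 69) = 6c; tag = H(4f 5c 5c 5c 5c 5c 6c) = 87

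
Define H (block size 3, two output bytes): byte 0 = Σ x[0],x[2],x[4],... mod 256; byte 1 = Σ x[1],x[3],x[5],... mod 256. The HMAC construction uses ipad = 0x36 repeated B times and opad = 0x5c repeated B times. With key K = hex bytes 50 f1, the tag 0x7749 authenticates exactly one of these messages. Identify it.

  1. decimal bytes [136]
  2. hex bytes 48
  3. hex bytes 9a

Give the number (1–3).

Key hex bytes 50 f1 is 2 bytes ≤ B = 3; zero-pad to 3 bytes: K' = 50 f1 00.
K' ⊕ ipad = 66 c7 36; K' ⊕ opad = 0c ad 5c.
m1: inner = H(66 c7 36 88) = 9c 4f; tag = H(0c ad 5c 9c 4f) = b749
m2: inner = H(66 c7 36 48) = 9c 0f; tag = H(0c ad 5c 9c 0f) = 7749 ← matches
m3: inner = H(66 c7 36 9a) = 9c 61; tag = H(0c ad 5c 9c 61) = c949

2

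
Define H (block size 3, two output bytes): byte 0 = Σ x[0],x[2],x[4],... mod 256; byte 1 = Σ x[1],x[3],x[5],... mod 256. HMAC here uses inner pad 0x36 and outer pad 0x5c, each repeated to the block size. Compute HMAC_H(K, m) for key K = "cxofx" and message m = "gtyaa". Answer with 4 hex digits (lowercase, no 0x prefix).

9b09

Key "cxofx" = 63 78 6f 66 78 is 5 bytes > B = 3, so hash it first: H(key) = 4a de, then zero-pad to 3 bytes: K' = 4a de 00.
K' ⊕ ipad = 7c e8 36.  K' ⊕ opad = 16 82 5c.
Inner input = (K'⊕ipad) ∥ m = 7c e8 36 ∥ 67 74 79 61 61.
Inner hash: even-index sum = 391 mod 256 = 135; odd-index sum = 553 mod 256 = 41 → 87 29.
Outer input = (K'⊕opad) ∥ inner = 16 82 5c ∥ 87 29.
Outer hash (tag): even-index sum = 155 mod 256 = 155; odd-index sum = 265 mod 256 = 9 → 9b 09.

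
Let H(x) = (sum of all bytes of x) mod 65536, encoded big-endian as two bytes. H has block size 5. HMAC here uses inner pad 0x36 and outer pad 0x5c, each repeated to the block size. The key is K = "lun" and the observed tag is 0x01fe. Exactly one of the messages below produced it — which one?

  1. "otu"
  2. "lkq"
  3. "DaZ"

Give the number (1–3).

1

Key "lun" = 6c 75 6e is 3 bytes ≤ B = 5; zero-pad to 5 bytes: K' = 6c 75 6e 00 00.
K' ⊕ ipad = 5a 43 58 36 36; K' ⊕ opad = 30 29 32 5c 5c.
m1: inner = H(5a 43 58 36 36 6f 74 75) = 02 b9; tag = H(30 29 32 5c 5c 02 b9) = 01fe ← matches
m2: inner = H(5a 43 58 36 36 6c 6b 71) = 02 a9; tag = H(30 29 32 5c 5c 02 a9) = 01ee
m3: inner = H(5a 43 58 36 36 44 61 5a) = 02 60; tag = H(30 29 32 5c 5c 02 60) = 01a5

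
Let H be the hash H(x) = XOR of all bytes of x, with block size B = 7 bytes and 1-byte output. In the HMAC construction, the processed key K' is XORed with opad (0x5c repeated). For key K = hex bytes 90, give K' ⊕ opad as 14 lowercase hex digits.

Key hex bytes 90 is 1 byte ≤ B = 7; zero-pad to 7 bytes: K' = 90 00 00 00 00 00 00.
XOR each byte with 0x5c: 90⊕5c=cc, 00⊕5c=5c, 00⊕5c=5c, 00⊕5c=5c, 00⊕5c=5c, 00⊕5c=5c, 00⊕5c=5c.

cc5c5c5c5c5c5c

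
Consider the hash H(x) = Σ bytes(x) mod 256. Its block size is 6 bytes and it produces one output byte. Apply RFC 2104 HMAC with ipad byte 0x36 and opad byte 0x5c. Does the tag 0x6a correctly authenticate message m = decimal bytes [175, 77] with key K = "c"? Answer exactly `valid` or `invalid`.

valid

Key "c" = 63 is 1 byte ≤ B = 6; zero-pad to 6 bytes: K' = 63 00 00 00 00 00.
K' ⊕ ipad = 55 36 36 36 36 36; K' ⊕ opad = 3f 5c 5c 5c 5c 5c.
Inner hash: sum = 85+54+54+54+54+54+175+77 = 607; mod 256 = 95 → 5f.
Outer hash (recomputed tag): sum = 63+92+92+92+92+92+95 = 618; mod 256 = 106 → 6a.
Recomputed tag = 6a; claimed = 6a → match.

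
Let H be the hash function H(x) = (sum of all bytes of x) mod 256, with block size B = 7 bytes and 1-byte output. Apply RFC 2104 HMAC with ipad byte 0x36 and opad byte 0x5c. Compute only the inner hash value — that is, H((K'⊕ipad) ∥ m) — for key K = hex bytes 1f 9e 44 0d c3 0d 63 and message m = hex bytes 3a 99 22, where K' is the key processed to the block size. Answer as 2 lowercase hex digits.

f8

Key hex bytes 1f 9e 44 0d c3 0d 63 is exactly B = 7 bytes: K' = 1f 9e 44 0d c3 0d 63.
K' ⊕ ipad = 29 a8 72 3b f5 3b 55.
Inner input = 29 a8 72 3b f5 3b 55 ∥ 3a 99 22.
Inner hash: sum = 41+168+114+59+245+59+85+58+153+34 = 1016; mod 256 = 248 → f8.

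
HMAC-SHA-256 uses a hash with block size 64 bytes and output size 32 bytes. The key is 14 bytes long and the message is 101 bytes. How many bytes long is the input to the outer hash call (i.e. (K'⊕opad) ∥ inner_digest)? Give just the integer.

Key is 14 ≤ 64 bytes, zero-padded: |K'| = 64.
Outer input = (K'⊕opad) ∥ H(inner) → 64 + 32 = 96 bytes.

96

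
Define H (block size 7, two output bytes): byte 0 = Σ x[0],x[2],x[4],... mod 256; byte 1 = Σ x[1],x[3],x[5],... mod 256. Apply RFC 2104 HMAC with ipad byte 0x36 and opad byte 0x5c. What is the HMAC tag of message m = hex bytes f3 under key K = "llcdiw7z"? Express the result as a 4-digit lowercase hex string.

9d50

Key "llcdiw7z" = 6c 6c 63 64 69 77 37 7a is 8 bytes > B = 7, so hash it first: H(key) = 6f c1, then zero-pad to 7 bytes: K' = 6f c1 00 00 00 00 00.
K' ⊕ ipad = 59 f7 36 36 36 36 36.  K' ⊕ opad = 33 9d 5c 5c 5c 5c 5c.
Inner input = (K'⊕ipad) ∥ m = 59 f7 36 36 36 36 36 ∥ f3.
Inner hash: even-index sum = 251 mod 256 = 251; odd-index sum = 598 mod 256 = 86 → fb 56.
Outer input = (K'⊕opad) ∥ inner = 33 9d 5c 5c 5c 5c 5c ∥ fb 56.
Outer hash (tag): even-index sum = 413 mod 256 = 157; odd-index sum = 592 mod 256 = 80 → 9d 50.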